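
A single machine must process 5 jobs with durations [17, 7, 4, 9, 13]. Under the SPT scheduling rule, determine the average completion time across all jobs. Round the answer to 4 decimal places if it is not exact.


Sort jobs by processing time (SPT order): [4, 7, 9, 13, 17]
Compute completion times sequentially:
  Job 1: processing = 4, completes at 4
  Job 2: processing = 7, completes at 11
  Job 3: processing = 9, completes at 20
  Job 4: processing = 13, completes at 33
  Job 5: processing = 17, completes at 50
Sum of completion times = 118
Average completion time = 118/5 = 23.6

23.6


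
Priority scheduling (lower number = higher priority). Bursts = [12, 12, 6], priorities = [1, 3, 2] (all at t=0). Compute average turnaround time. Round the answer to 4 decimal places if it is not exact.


Sort by priority (ascending = highest first):
Order: [(1, 12), (2, 6), (3, 12)]
Completion times:
  Priority 1, burst=12, C=12
  Priority 2, burst=6, C=18
  Priority 3, burst=12, C=30
Average turnaround = 60/3 = 20.0

20.0


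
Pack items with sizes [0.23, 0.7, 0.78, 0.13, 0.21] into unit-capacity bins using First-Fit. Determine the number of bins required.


Place items sequentially using First-Fit:
  Item 0.23 -> new Bin 1
  Item 0.7 -> Bin 1 (now 0.93)
  Item 0.78 -> new Bin 2
  Item 0.13 -> Bin 2 (now 0.91)
  Item 0.21 -> new Bin 3
Total bins used = 3

3


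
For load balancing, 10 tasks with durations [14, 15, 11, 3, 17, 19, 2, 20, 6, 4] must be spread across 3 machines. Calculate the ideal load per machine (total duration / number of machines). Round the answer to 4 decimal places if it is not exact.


Total processing time = 14 + 15 + 11 + 3 + 17 + 19 + 2 + 20 + 6 + 4 = 111
Number of machines = 3
Ideal balanced load = 111 / 3 = 37.0

37.0


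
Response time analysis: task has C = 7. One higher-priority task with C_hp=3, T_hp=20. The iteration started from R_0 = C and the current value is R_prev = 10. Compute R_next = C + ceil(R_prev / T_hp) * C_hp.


R_next = C + ceil(R_prev / T_hp) * C_hp
ceil(10 / 20) = ceil(0.5) = 1
Interference = 1 * 3 = 3
R_next = 7 + 3 = 10
R_next = R_prev, so the iteration has converged (response time = 10).

10


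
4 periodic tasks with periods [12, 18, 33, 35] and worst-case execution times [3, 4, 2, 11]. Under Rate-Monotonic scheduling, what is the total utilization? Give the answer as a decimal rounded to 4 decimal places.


Compute individual utilizations (exact fractions):
  Task 1: C/T = 3/12 = 1/4 (approx. 0.25)
  Task 2: C/T = 4/18 = 2/9 (approx. 0.2222)
  Task 3: C/T = 2/33 (approx. 0.0606)
  Task 4: C/T = 11/35 (approx. 0.3143)
Total utilization U = 1/4 + 2/9 + 2/33 + 11/35 = 11741/13860
Rounded to 4 decimal places: U = 0.8471
RM (Liu & Layland) bound for 4 tasks = 0.756828; compare with U = 11741/13860 (approx. 0.847114)
bound < U <= 1, so the RM sufficient condition is not met (inconclusive; an exact test such as response-time analysis is needed).

0.8471


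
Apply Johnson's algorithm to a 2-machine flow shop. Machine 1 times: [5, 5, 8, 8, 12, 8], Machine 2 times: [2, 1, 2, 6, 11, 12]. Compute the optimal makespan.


Apply Johnson's rule:
  Group 1 (a <= b): [(6, 8, 12)]
  Group 2 (a > b): [(5, 12, 11), (4, 8, 6), (1, 5, 2), (3, 8, 2), (2, 5, 1)]
Optimal job order: [6, 5, 4, 1, 3, 2]
Schedule:
  Job 6: M1 done at 8, M2 done at 20
  Job 5: M1 done at 20, M2 done at 31
  Job 4: M1 done at 28, M2 done at 37
  Job 1: M1 done at 33, M2 done at 39
  Job 3: M1 done at 41, M2 done at 43
  Job 2: M1 done at 46, M2 done at 47
Makespan = 47

47


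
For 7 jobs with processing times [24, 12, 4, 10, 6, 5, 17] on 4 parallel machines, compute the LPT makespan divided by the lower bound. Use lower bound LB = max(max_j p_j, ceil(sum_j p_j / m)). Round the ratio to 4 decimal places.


LPT order: [24, 17, 12, 10, 6, 5, 4]
Machine loads after assignment: [24, 17, 17, 20]
LPT makespan = 24
Lower bound = max(max_job, ceil(total/4)) = max(24, 20) = 24
Ratio = 24 / 24 = 1.0

1.0


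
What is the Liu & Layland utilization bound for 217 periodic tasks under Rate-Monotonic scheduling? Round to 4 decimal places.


Compute 2^(1/217) = 1.0031993336
Subtract 1: 1.0031993336 - 1 = 0.0031993336
Multiply by n: 217 * 0.0031993336 = 0.6942553912
Round to 4 dp: 0.6943

0.6943


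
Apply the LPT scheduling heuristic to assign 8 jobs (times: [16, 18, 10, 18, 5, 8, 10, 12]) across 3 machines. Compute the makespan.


Sort jobs in decreasing order (LPT): [18, 18, 16, 12, 10, 10, 8, 5]
Assign each job to the least loaded machine:
  Machine 1: jobs [18, 10, 8], load = 36
  Machine 2: jobs [18, 10, 5], load = 33
  Machine 3: jobs [16, 12], load = 28
Makespan = max load = 36

36


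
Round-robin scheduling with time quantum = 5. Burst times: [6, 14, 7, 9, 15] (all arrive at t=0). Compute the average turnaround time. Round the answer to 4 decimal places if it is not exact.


Time quantum = 5
Execution trace:
  J1 runs 5 units, time = 5
  J2 runs 5 units, time = 10
  J3 runs 5 units, time = 15
  J4 runs 5 units, time = 20
  J5 runs 5 units, time = 25
  J1 runs 1 units, time = 26
  J2 runs 5 units, time = 31
  J3 runs 2 units, time = 33
  J4 runs 4 units, time = 37
  J5 runs 5 units, time = 42
  J2 runs 4 units, time = 46
  J5 runs 5 units, time = 51
Finish times: [26, 46, 33, 37, 51]
Average turnaround = 193/5 = 38.6

38.6


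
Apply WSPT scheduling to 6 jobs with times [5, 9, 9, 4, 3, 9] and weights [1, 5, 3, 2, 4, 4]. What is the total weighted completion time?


Compute p/w ratios and sort ascending (WSPT): [(3, 4), (9, 5), (4, 2), (9, 4), (9, 3), (5, 1)]
Compute weighted completion times:
  Job (p=3,w=4): C=3, w*C=4*3=12
  Job (p=9,w=5): C=12, w*C=5*12=60
  Job (p=4,w=2): C=16, w*C=2*16=32
  Job (p=9,w=4): C=25, w*C=4*25=100
  Job (p=9,w=3): C=34, w*C=3*34=102
  Job (p=5,w=1): C=39, w*C=1*39=39
Total weighted completion time = 345

345


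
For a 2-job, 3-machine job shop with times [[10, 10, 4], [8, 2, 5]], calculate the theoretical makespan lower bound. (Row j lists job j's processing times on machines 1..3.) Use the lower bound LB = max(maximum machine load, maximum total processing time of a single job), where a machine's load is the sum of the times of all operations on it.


Machine loads:
  Machine 1: 10 + 8 = 18
  Machine 2: 10 + 2 = 12
  Machine 3: 4 + 5 = 9
Max machine load = 18
Job totals:
  Job 1: 24
  Job 2: 15
Max job total = 24
Lower bound = max(18, 24) = 24

24


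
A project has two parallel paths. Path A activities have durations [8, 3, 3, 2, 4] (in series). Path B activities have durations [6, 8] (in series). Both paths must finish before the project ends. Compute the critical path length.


Path A total = 8 + 3 + 3 + 2 + 4 = 20
Path B total = 6 + 8 = 14
Critical path = longest path = max(20, 14) = 20

20


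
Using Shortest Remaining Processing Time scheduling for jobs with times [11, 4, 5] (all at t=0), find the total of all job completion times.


Since all jobs arrive at t=0, SRPT equals SPT ordering.
SPT order: [4, 5, 11]
Completion times:
  Job 1: p=4, C=4
  Job 2: p=5, C=9
  Job 3: p=11, C=20
Total completion time = 4 + 9 + 20 = 33

33


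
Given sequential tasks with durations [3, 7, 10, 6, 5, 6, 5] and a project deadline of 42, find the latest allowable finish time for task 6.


LF(activity 6) = deadline - sum of successor durations
Successors: activities 7 through 7 with durations [5]
Sum of successor durations = 5
LF = 42 - 5 = 37

37


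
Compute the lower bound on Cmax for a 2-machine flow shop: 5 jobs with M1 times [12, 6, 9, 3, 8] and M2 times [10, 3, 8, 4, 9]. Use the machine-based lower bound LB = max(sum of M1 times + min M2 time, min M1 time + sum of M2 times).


LB1 = sum(M1 times) + min(M2 times) = 38 + 3 = 41
LB2 = min(M1 times) + sum(M2 times) = 3 + 34 = 37
Lower bound = max(LB1, LB2) = max(41, 37) = 41

41


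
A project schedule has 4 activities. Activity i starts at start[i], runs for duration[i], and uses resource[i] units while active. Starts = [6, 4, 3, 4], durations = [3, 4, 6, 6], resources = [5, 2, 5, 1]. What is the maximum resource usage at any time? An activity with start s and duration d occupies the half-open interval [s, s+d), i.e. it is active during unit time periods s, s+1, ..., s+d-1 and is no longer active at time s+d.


Each activity i is active on [start_i, start_i + duration_i).
Compute total resource usage per time slot:
  t=0: active resources = [], total = 0
  t=1: active resources = [], total = 0
  t=2: active resources = [], total = 0
  t=3: active resources = [5], total = 5
  t=4: active resources = [2, 5, 1], total = 8
  t=5: active resources = [2, 5, 1], total = 8
  t=6: active resources = [5, 2, 5, 1], total = 13
  t=7: active resources = [5, 2, 5, 1], total = 13
  t=8: active resources = [5, 5, 1], total = 11
  t=9: active resources = [1], total = 1
Peak resource demand = 13

13


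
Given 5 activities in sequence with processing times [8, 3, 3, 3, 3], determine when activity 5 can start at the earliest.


Activity 5 starts after activities 1 through 4 complete.
Predecessor durations: [8, 3, 3, 3]
ES = 8 + 3 + 3 + 3 = 17

17


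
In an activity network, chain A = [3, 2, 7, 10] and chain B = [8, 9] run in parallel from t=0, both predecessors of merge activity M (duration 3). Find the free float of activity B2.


ES(B2) = sum of predecessors on chain B = 8
EF(B2) = ES + duration = 8 + 9 = 17
Successor of B2 is M. ES(M) = max(sum(A), sum(B)) = max(22, 17) = 22
Free float = ES(successor) - EF(current) = 22 - 17 = 5

5


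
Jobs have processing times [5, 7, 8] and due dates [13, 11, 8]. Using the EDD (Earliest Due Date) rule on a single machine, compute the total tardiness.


Sort by due date (EDD order): [(8, 8), (7, 11), (5, 13)]
Compute completion times and tardiness:
  Job 1: p=8, d=8, C=8, tardiness=max(0,8-8)=0
  Job 2: p=7, d=11, C=15, tardiness=max(0,15-11)=4
  Job 3: p=5, d=13, C=20, tardiness=max(0,20-13)=7
Total tardiness = 11

11


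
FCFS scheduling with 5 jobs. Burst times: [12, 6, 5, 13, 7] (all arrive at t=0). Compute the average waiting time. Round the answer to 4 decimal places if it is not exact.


FCFS order (as given): [12, 6, 5, 13, 7]
Waiting times:
  Job 1: wait = 0
  Job 2: wait = 12
  Job 3: wait = 18
  Job 4: wait = 23
  Job 5: wait = 36
Sum of waiting times = 89
Average waiting time = 89/5 = 17.8

17.8


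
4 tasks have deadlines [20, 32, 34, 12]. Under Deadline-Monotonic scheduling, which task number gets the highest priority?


Sort tasks by relative deadline (ascending):
  Task 4: deadline = 12
  Task 1: deadline = 20
  Task 2: deadline = 32
  Task 3: deadline = 34
Priority order (highest first): [4, 1, 2, 3]
Highest priority task = 4

4


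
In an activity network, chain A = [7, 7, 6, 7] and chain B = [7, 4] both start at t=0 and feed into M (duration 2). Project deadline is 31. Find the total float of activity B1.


Forward pass: ES(B1) = sum of predecessors on chain B = 0
EF = ES + duration = 0 + 7 = 7
Backward pass: LF(M) = deadline = 31; LS(M) = 31 - 2 = 29
LF(B1) = LS(M) - sum(successors on chain B) = 29 - 4 = 25
LS = LF - duration = 25 - 7 = 18
Total float = LS - ES = 18 - 0 = 18

18


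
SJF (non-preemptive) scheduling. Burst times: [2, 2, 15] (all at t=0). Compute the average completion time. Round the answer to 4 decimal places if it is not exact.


SJF order (ascending): [2, 2, 15]
Completion times:
  Job 1: burst=2, C=2
  Job 2: burst=2, C=4
  Job 3: burst=15, C=19
Average completion = 25/3 = 8.3333

8.3333


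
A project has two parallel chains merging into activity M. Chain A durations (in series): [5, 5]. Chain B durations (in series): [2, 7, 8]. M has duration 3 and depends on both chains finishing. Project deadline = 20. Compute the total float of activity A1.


Forward pass: ES(A1) = sum of predecessors on chain A = 0
EF = ES + duration = 0 + 5 = 5
Backward pass: LF(M) = deadline = 20; LS(M) = 20 - 3 = 17
LF(A1) = LS(M) - sum(successors on chain A) = 17 - 5 = 12
LS = LF - duration = 12 - 5 = 7
Total float = LS - ES = 7 - 0 = 7

7


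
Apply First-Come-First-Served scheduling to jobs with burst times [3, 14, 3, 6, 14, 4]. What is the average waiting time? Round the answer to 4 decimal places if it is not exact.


FCFS order (as given): [3, 14, 3, 6, 14, 4]
Waiting times:
  Job 1: wait = 0
  Job 2: wait = 3
  Job 3: wait = 17
  Job 4: wait = 20
  Job 5: wait = 26
  Job 6: wait = 40
Sum of waiting times = 106
Average waiting time = 106/6 = 17.6667

17.6667


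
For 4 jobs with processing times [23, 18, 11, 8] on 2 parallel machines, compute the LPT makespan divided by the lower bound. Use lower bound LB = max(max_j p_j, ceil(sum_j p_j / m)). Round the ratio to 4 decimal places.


LPT order: [23, 18, 11, 8]
Machine loads after assignment: [31, 29]
LPT makespan = 31
Lower bound = max(max_job, ceil(total/2)) = max(23, 30) = 30
Ratio = 31 / 30 = 1.0333

1.0333


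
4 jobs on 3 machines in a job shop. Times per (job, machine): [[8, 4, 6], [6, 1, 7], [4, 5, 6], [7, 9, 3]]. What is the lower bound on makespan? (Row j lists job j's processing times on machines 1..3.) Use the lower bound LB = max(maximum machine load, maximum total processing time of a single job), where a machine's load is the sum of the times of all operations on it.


Machine loads:
  Machine 1: 8 + 6 + 4 + 7 = 25
  Machine 2: 4 + 1 + 5 + 9 = 19
  Machine 3: 6 + 7 + 6 + 3 = 22
Max machine load = 25
Job totals:
  Job 1: 18
  Job 2: 14
  Job 3: 15
  Job 4: 19
Max job total = 19
Lower bound = max(25, 19) = 25

25


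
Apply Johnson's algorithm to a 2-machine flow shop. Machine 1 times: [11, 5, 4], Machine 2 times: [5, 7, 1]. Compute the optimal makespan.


Apply Johnson's rule:
  Group 1 (a <= b): [(2, 5, 7)]
  Group 2 (a > b): [(1, 11, 5), (3, 4, 1)]
Optimal job order: [2, 1, 3]
Schedule:
  Job 2: M1 done at 5, M2 done at 12
  Job 1: M1 done at 16, M2 done at 21
  Job 3: M1 done at 20, M2 done at 22
Makespan = 22

22


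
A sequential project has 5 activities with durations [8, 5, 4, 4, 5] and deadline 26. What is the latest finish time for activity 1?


LF(activity 1) = deadline - sum of successor durations
Successors: activities 2 through 5 with durations [5, 4, 4, 5]
Sum of successor durations = 18
LF = 26 - 18 = 8

8


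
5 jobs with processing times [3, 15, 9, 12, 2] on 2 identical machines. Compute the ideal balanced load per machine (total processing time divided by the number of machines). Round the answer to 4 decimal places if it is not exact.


Total processing time = 3 + 15 + 9 + 12 + 2 = 41
Number of machines = 2
Ideal balanced load = 41 / 2 = 20.5

20.5


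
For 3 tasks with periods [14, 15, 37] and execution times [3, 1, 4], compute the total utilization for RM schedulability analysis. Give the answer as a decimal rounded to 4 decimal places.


Compute individual utilizations (exact fractions):
  Task 1: C/T = 3/14 (approx. 0.2143)
  Task 2: C/T = 1/15 (approx. 0.0667)
  Task 3: C/T = 4/37 (approx. 0.1081)
Total utilization U = 3/14 + 1/15 + 4/37 = 3023/7770
Rounded to 4 decimal places: U = 0.3891
RM (Liu & Layland) bound for 3 tasks = 0.779763; compare with U = 3023/7770 (approx. 0.389060)
U <= bound, so schedulable by RM sufficient condition.

0.3891


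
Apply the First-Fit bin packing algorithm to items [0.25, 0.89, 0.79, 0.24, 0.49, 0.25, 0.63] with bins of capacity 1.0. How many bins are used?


Place items sequentially using First-Fit:
  Item 0.25 -> new Bin 1
  Item 0.89 -> new Bin 2
  Item 0.79 -> new Bin 3
  Item 0.24 -> Bin 1 (now 0.49)
  Item 0.49 -> Bin 1 (now 0.98)
  Item 0.25 -> new Bin 4
  Item 0.63 -> Bin 4 (now 0.88)
Total bins used = 4

4


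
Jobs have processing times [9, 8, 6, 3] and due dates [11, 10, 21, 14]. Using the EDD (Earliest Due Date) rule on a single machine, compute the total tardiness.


Sort by due date (EDD order): [(8, 10), (9, 11), (3, 14), (6, 21)]
Compute completion times and tardiness:
  Job 1: p=8, d=10, C=8, tardiness=max(0,8-10)=0
  Job 2: p=9, d=11, C=17, tardiness=max(0,17-11)=6
  Job 3: p=3, d=14, C=20, tardiness=max(0,20-14)=6
  Job 4: p=6, d=21, C=26, tardiness=max(0,26-21)=5
Total tardiness = 17

17


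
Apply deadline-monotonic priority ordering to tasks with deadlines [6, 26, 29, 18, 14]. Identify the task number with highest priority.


Sort tasks by relative deadline (ascending):
  Task 1: deadline = 6
  Task 5: deadline = 14
  Task 4: deadline = 18
  Task 2: deadline = 26
  Task 3: deadline = 29
Priority order (highest first): [1, 5, 4, 2, 3]
Highest priority task = 1

1


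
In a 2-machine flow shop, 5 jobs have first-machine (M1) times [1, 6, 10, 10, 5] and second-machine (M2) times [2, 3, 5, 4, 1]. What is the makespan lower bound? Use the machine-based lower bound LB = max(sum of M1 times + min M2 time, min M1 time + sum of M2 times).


LB1 = sum(M1 times) + min(M2 times) = 32 + 1 = 33
LB2 = min(M1 times) + sum(M2 times) = 1 + 15 = 16
Lower bound = max(LB1, LB2) = max(33, 16) = 33

33


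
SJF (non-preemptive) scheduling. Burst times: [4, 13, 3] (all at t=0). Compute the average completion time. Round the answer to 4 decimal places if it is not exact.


SJF order (ascending): [3, 4, 13]
Completion times:
  Job 1: burst=3, C=3
  Job 2: burst=4, C=7
  Job 3: burst=13, C=20
Average completion = 30/3 = 10.0

10.0


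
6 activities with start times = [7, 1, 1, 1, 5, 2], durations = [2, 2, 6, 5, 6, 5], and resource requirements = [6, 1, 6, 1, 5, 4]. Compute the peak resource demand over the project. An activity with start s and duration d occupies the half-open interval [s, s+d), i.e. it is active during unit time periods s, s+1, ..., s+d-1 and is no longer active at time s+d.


Each activity i is active on [start_i, start_i + duration_i).
Compute total resource usage per time slot:
  t=0: active resources = [], total = 0
  t=1: active resources = [1, 6, 1], total = 8
  t=2: active resources = [1, 6, 1, 4], total = 12
  t=3: active resources = [6, 1, 4], total = 11
  t=4: active resources = [6, 1, 4], total = 11
  t=5: active resources = [6, 1, 5, 4], total = 16
  t=6: active resources = [6, 5, 4], total = 15
  t=7: active resources = [6, 5], total = 11
  t=8: active resources = [6, 5], total = 11
  t=9: active resources = [5], total = 5
  t=10: active resources = [5], total = 5
Peak resource demand = 16

16


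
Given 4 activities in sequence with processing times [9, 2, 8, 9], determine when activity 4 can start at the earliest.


Activity 4 starts after activities 1 through 3 complete.
Predecessor durations: [9, 2, 8]
ES = 9 + 2 + 8 = 19

19


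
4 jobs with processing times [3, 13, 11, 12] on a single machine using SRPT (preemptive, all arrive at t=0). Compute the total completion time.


Since all jobs arrive at t=0, SRPT equals SPT ordering.
SPT order: [3, 11, 12, 13]
Completion times:
  Job 1: p=3, C=3
  Job 2: p=11, C=14
  Job 3: p=12, C=26
  Job 4: p=13, C=39
Total completion time = 3 + 14 + 26 + 39 = 82

82


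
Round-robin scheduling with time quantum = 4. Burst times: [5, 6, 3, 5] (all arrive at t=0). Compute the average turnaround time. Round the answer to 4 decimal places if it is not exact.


Time quantum = 4
Execution trace:
  J1 runs 4 units, time = 4
  J2 runs 4 units, time = 8
  J3 runs 3 units, time = 11
  J4 runs 4 units, time = 15
  J1 runs 1 units, time = 16
  J2 runs 2 units, time = 18
  J4 runs 1 units, time = 19
Finish times: [16, 18, 11, 19]
Average turnaround = 64/4 = 16.0

16.0


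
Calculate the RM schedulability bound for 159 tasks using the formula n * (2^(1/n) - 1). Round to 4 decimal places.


Compute 2^(1/159) = 1.0043689323
Subtract 1: 1.0043689323 - 1 = 0.0043689323
Multiply by n: 159 * 0.0043689323 = 0.6946602357
Round to 4 dp: 0.6947

0.6947


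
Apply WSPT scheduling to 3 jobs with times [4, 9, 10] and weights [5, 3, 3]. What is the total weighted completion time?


Compute p/w ratios and sort ascending (WSPT): [(4, 5), (9, 3), (10, 3)]
Compute weighted completion times:
  Job (p=4,w=5): C=4, w*C=5*4=20
  Job (p=9,w=3): C=13, w*C=3*13=39
  Job (p=10,w=3): C=23, w*C=3*23=69
Total weighted completion time = 128

128


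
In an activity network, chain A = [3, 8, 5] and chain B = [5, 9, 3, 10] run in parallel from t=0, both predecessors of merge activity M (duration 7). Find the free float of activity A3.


ES(A3) = sum of predecessors on chain A = 11
EF(A3) = ES + duration = 11 + 5 = 16
Successor of A3 is M. ES(M) = max(sum(A), sum(B)) = max(16, 27) = 27
Free float = ES(successor) - EF(current) = 27 - 16 = 11

11


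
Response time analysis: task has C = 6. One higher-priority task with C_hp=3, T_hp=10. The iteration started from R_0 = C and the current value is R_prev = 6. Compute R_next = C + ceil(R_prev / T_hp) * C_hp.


R_next = C + ceil(R_prev / T_hp) * C_hp
ceil(6 / 10) = ceil(0.6) = 1
Interference = 1 * 3 = 3
R_next = 6 + 3 = 9

9


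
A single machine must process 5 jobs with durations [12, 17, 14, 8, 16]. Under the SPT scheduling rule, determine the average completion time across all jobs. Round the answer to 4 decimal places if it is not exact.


Sort jobs by processing time (SPT order): [8, 12, 14, 16, 17]
Compute completion times sequentially:
  Job 1: processing = 8, completes at 8
  Job 2: processing = 12, completes at 20
  Job 3: processing = 14, completes at 34
  Job 4: processing = 16, completes at 50
  Job 5: processing = 17, completes at 67
Sum of completion times = 179
Average completion time = 179/5 = 35.8

35.8


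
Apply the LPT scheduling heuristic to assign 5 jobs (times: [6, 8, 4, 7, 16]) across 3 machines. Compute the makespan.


Sort jobs in decreasing order (LPT): [16, 8, 7, 6, 4]
Assign each job to the least loaded machine:
  Machine 1: jobs [16], load = 16
  Machine 2: jobs [8, 4], load = 12
  Machine 3: jobs [7, 6], load = 13
Makespan = max load = 16

16


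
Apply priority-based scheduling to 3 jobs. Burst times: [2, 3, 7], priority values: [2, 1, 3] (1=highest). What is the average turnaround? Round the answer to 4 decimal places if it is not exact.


Sort by priority (ascending = highest first):
Order: [(1, 3), (2, 2), (3, 7)]
Completion times:
  Priority 1, burst=3, C=3
  Priority 2, burst=2, C=5
  Priority 3, burst=7, C=12
Average turnaround = 20/3 = 6.6667

6.6667


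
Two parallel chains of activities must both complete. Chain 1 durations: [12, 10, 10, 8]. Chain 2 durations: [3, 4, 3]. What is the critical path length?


Path A total = 12 + 10 + 10 + 8 = 40
Path B total = 3 + 4 + 3 = 10
Critical path = longest path = max(40, 10) = 40

40


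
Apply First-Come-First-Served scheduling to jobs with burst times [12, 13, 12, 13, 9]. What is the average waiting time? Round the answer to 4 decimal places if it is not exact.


FCFS order (as given): [12, 13, 12, 13, 9]
Waiting times:
  Job 1: wait = 0
  Job 2: wait = 12
  Job 3: wait = 25
  Job 4: wait = 37
  Job 5: wait = 50
Sum of waiting times = 124
Average waiting time = 124/5 = 24.8

24.8


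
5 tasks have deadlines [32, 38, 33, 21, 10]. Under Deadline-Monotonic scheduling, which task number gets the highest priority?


Sort tasks by relative deadline (ascending):
  Task 5: deadline = 10
  Task 4: deadline = 21
  Task 1: deadline = 32
  Task 3: deadline = 33
  Task 2: deadline = 38
Priority order (highest first): [5, 4, 1, 3, 2]
Highest priority task = 5

5


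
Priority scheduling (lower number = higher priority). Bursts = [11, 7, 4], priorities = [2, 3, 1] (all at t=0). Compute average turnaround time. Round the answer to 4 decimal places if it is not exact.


Sort by priority (ascending = highest first):
Order: [(1, 4), (2, 11), (3, 7)]
Completion times:
  Priority 1, burst=4, C=4
  Priority 2, burst=11, C=15
  Priority 3, burst=7, C=22
Average turnaround = 41/3 = 13.6667

13.6667


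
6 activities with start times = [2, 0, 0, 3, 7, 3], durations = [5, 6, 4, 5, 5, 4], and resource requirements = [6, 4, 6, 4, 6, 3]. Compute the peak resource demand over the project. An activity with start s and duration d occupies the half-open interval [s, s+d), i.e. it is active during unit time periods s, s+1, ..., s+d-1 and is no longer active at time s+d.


Each activity i is active on [start_i, start_i + duration_i).
Compute total resource usage per time slot:
  t=0: active resources = [4, 6], total = 10
  t=1: active resources = [4, 6], total = 10
  t=2: active resources = [6, 4, 6], total = 16
  t=3: active resources = [6, 4, 6, 4, 3], total = 23
  t=4: active resources = [6, 4, 4, 3], total = 17
  t=5: active resources = [6, 4, 4, 3], total = 17
  t=6: active resources = [6, 4, 3], total = 13
  t=7: active resources = [4, 6], total = 10
  t=8: active resources = [6], total = 6
  t=9: active resources = [6], total = 6
  t=10: active resources = [6], total = 6
  t=11: active resources = [6], total = 6
Peak resource demand = 23

23


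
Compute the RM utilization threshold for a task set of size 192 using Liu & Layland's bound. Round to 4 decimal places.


Compute 2^(1/192) = 1.0036166660
Subtract 1: 1.0036166660 - 1 = 0.0036166660
Multiply by n: 192 * 0.0036166660 = 0.6943998720
Round to 4 dp: 0.6944

0.6944


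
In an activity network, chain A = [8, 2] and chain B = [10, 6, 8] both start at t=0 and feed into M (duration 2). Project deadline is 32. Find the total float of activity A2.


Forward pass: ES(A2) = sum of predecessors on chain A = 8
EF = ES + duration = 8 + 2 = 10
Backward pass: LF(M) = deadline = 32; LS(M) = 32 - 2 = 30
LF(A2) = LS(M) - sum(successors on chain A) = 30 - 0 = 30
LS = LF - duration = 30 - 2 = 28
Total float = LS - ES = 28 - 8 = 20

20


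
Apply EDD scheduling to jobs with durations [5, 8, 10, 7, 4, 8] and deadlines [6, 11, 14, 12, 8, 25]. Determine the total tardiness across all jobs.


Sort by due date (EDD order): [(5, 6), (4, 8), (8, 11), (7, 12), (10, 14), (8, 25)]
Compute completion times and tardiness:
  Job 1: p=5, d=6, C=5, tardiness=max(0,5-6)=0
  Job 2: p=4, d=8, C=9, tardiness=max(0,9-8)=1
  Job 3: p=8, d=11, C=17, tardiness=max(0,17-11)=6
  Job 4: p=7, d=12, C=24, tardiness=max(0,24-12)=12
  Job 5: p=10, d=14, C=34, tardiness=max(0,34-14)=20
  Job 6: p=8, d=25, C=42, tardiness=max(0,42-25)=17
Total tardiness = 56

56


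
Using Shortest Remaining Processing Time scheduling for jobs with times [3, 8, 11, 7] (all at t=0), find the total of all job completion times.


Since all jobs arrive at t=0, SRPT equals SPT ordering.
SPT order: [3, 7, 8, 11]
Completion times:
  Job 1: p=3, C=3
  Job 2: p=7, C=10
  Job 3: p=8, C=18
  Job 4: p=11, C=29
Total completion time = 3 + 10 + 18 + 29 = 60

60


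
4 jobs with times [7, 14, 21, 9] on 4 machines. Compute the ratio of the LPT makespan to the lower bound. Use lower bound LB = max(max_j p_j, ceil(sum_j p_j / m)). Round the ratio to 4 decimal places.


LPT order: [21, 14, 9, 7]
Machine loads after assignment: [21, 14, 9, 7]
LPT makespan = 21
Lower bound = max(max_job, ceil(total/4)) = max(21, 13) = 21
Ratio = 21 / 21 = 1.0

1.0


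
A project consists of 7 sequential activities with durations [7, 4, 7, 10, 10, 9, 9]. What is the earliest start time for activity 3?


Activity 3 starts after activities 1 through 2 complete.
Predecessor durations: [7, 4]
ES = 7 + 4 = 11

11


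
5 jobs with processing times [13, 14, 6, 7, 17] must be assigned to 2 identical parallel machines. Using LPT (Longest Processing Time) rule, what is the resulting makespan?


Sort jobs in decreasing order (LPT): [17, 14, 13, 7, 6]
Assign each job to the least loaded machine:
  Machine 1: jobs [17, 7, 6], load = 30
  Machine 2: jobs [14, 13], load = 27
Makespan = max load = 30

30


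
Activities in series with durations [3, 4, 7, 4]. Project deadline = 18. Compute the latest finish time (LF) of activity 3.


LF(activity 3) = deadline - sum of successor durations
Successors: activities 4 through 4 with durations [4]
Sum of successor durations = 4
LF = 18 - 4 = 14

14


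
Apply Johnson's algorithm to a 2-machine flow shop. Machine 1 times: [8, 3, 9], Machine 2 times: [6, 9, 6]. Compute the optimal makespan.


Apply Johnson's rule:
  Group 1 (a <= b): [(2, 3, 9)]
  Group 2 (a > b): [(1, 8, 6), (3, 9, 6)]
Optimal job order: [2, 1, 3]
Schedule:
  Job 2: M1 done at 3, M2 done at 12
  Job 1: M1 done at 11, M2 done at 18
  Job 3: M1 done at 20, M2 done at 26
Makespan = 26

26


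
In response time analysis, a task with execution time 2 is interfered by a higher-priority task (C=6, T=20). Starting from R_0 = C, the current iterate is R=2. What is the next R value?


R_next = C + ceil(R_prev / T_hp) * C_hp
ceil(2 / 20) = ceil(0.1) = 1
Interference = 1 * 6 = 6
R_next = 2 + 6 = 8

8


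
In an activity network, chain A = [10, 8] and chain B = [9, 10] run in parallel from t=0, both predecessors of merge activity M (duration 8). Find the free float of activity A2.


ES(A2) = sum of predecessors on chain A = 10
EF(A2) = ES + duration = 10 + 8 = 18
Successor of A2 is M. ES(M) = max(sum(A), sum(B)) = max(18, 19) = 19
Free float = ES(successor) - EF(current) = 19 - 18 = 1

1


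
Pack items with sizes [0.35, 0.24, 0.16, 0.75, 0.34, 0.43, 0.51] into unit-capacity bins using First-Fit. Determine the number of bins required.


Place items sequentially using First-Fit:
  Item 0.35 -> new Bin 1
  Item 0.24 -> Bin 1 (now 0.59)
  Item 0.16 -> Bin 1 (now 0.75)
  Item 0.75 -> new Bin 2
  Item 0.34 -> new Bin 3
  Item 0.43 -> Bin 3 (now 0.77)
  Item 0.51 -> new Bin 4
Total bins used = 4

4


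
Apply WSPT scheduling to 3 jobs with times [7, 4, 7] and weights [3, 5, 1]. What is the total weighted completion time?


Compute p/w ratios and sort ascending (WSPT): [(4, 5), (7, 3), (7, 1)]
Compute weighted completion times:
  Job (p=4,w=5): C=4, w*C=5*4=20
  Job (p=7,w=3): C=11, w*C=3*11=33
  Job (p=7,w=1): C=18, w*C=1*18=18
Total weighted completion time = 71

71


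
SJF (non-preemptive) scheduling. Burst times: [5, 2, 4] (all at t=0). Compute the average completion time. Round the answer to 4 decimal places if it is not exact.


SJF order (ascending): [2, 4, 5]
Completion times:
  Job 1: burst=2, C=2
  Job 2: burst=4, C=6
  Job 3: burst=5, C=11
Average completion = 19/3 = 6.3333

6.3333


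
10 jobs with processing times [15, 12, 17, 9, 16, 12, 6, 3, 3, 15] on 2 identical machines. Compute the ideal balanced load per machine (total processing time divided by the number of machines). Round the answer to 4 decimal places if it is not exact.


Total processing time = 15 + 12 + 17 + 9 + 16 + 12 + 6 + 3 + 3 + 15 = 108
Number of machines = 2
Ideal balanced load = 108 / 2 = 54.0

54.0


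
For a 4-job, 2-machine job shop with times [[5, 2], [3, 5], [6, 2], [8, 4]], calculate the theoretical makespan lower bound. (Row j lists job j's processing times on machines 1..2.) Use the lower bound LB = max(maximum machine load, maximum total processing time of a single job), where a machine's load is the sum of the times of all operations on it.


Machine loads:
  Machine 1: 5 + 3 + 6 + 8 = 22
  Machine 2: 2 + 5 + 2 + 4 = 13
Max machine load = 22
Job totals:
  Job 1: 7
  Job 2: 8
  Job 3: 8
  Job 4: 12
Max job total = 12
Lower bound = max(22, 12) = 22

22


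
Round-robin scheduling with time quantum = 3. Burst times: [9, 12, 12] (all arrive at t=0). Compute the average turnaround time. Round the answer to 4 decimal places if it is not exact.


Time quantum = 3
Execution trace:
  J1 runs 3 units, time = 3
  J2 runs 3 units, time = 6
  J3 runs 3 units, time = 9
  J1 runs 3 units, time = 12
  J2 runs 3 units, time = 15
  J3 runs 3 units, time = 18
  J1 runs 3 units, time = 21
  J2 runs 3 units, time = 24
  J3 runs 3 units, time = 27
  J2 runs 3 units, time = 30
  J3 runs 3 units, time = 33
Finish times: [21, 30, 33]
Average turnaround = 84/3 = 28.0

28.0


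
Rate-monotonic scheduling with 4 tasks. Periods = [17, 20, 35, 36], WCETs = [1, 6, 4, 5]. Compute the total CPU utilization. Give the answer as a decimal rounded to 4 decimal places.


Compute individual utilizations (exact fractions):
  Task 1: C/T = 1/17 (approx. 0.0588)
  Task 2: C/T = 6/20 = 3/10 (approx. 0.3)
  Task 3: C/T = 4/35 (approx. 0.1143)
  Task 4: C/T = 5/36 (approx. 0.1389)
Total utilization U = 1/17 + 3/10 + 4/35 + 5/36 = 13109/21420
Rounded to 4 decimal places: U = 0.6120
RM (Liu & Layland) bound for 4 tasks = 0.756828; compare with U = 13109/21420 (approx. 0.611998)
U <= bound, so schedulable by RM sufficient condition.

0.6120


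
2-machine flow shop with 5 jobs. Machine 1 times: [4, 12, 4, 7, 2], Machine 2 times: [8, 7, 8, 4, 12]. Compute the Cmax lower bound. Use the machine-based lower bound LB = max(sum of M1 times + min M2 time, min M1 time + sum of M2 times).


LB1 = sum(M1 times) + min(M2 times) = 29 + 4 = 33
LB2 = min(M1 times) + sum(M2 times) = 2 + 39 = 41
Lower bound = max(LB1, LB2) = max(33, 41) = 41

41


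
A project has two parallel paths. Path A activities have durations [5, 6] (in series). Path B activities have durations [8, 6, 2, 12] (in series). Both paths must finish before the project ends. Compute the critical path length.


Path A total = 5 + 6 = 11
Path B total = 8 + 6 + 2 + 12 = 28
Critical path = longest path = max(11, 28) = 28

28


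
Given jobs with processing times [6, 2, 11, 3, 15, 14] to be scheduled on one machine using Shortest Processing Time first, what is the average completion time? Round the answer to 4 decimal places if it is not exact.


Sort jobs by processing time (SPT order): [2, 3, 6, 11, 14, 15]
Compute completion times sequentially:
  Job 1: processing = 2, completes at 2
  Job 2: processing = 3, completes at 5
  Job 3: processing = 6, completes at 11
  Job 4: processing = 11, completes at 22
  Job 5: processing = 14, completes at 36
  Job 6: processing = 15, completes at 51
Sum of completion times = 127
Average completion time = 127/6 = 21.1667

21.1667


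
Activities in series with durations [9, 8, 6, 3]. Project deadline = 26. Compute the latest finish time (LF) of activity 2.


LF(activity 2) = deadline - sum of successor durations
Successors: activities 3 through 4 with durations [6, 3]
Sum of successor durations = 9
LF = 26 - 9 = 17

17


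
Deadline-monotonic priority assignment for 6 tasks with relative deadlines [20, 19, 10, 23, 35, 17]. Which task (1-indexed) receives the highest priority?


Sort tasks by relative deadline (ascending):
  Task 3: deadline = 10
  Task 6: deadline = 17
  Task 2: deadline = 19
  Task 1: deadline = 20
  Task 4: deadline = 23
  Task 5: deadline = 35
Priority order (highest first): [3, 6, 2, 1, 4, 5]
Highest priority task = 3

3


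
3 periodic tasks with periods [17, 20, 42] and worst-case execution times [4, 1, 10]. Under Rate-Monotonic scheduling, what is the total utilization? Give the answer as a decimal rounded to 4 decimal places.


Compute individual utilizations (exact fractions):
  Task 1: C/T = 4/17 (approx. 0.2353)
  Task 2: C/T = 1/20 (approx. 0.05)
  Task 3: C/T = 10/42 = 5/21 (approx. 0.2381)
Total utilization U = 4/17 + 1/20 + 5/21 = 3737/7140
Rounded to 4 decimal places: U = 0.5234
RM (Liu & Layland) bound for 3 tasks = 0.779763; compare with U = 3737/7140 (approx. 0.523389)
U <= bound, so schedulable by RM sufficient condition.

0.5234


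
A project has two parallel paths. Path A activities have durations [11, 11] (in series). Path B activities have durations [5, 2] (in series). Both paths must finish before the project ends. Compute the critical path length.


Path A total = 11 + 11 = 22
Path B total = 5 + 2 = 7
Critical path = longest path = max(22, 7) = 22

22


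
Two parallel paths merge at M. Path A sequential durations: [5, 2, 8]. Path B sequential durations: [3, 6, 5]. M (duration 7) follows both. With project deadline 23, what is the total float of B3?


Forward pass: ES(B3) = sum of predecessors on chain B = 9
EF = ES + duration = 9 + 5 = 14
Backward pass: LF(M) = deadline = 23; LS(M) = 23 - 7 = 16
LF(B3) = LS(M) - sum(successors on chain B) = 16 - 0 = 16
LS = LF - duration = 16 - 5 = 11
Total float = LS - ES = 11 - 9 = 2

2


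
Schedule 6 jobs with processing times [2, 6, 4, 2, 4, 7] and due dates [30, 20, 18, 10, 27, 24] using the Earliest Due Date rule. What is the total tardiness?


Sort by due date (EDD order): [(2, 10), (4, 18), (6, 20), (7, 24), (4, 27), (2, 30)]
Compute completion times and tardiness:
  Job 1: p=2, d=10, C=2, tardiness=max(0,2-10)=0
  Job 2: p=4, d=18, C=6, tardiness=max(0,6-18)=0
  Job 3: p=6, d=20, C=12, tardiness=max(0,12-20)=0
  Job 4: p=7, d=24, C=19, tardiness=max(0,19-24)=0
  Job 5: p=4, d=27, C=23, tardiness=max(0,23-27)=0
  Job 6: p=2, d=30, C=25, tardiness=max(0,25-30)=0
Total tardiness = 0

0


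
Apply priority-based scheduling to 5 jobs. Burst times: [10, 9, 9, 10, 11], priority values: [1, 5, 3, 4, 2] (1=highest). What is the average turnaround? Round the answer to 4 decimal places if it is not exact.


Sort by priority (ascending = highest first):
Order: [(1, 10), (2, 11), (3, 9), (4, 10), (5, 9)]
Completion times:
  Priority 1, burst=10, C=10
  Priority 2, burst=11, C=21
  Priority 3, burst=9, C=30
  Priority 4, burst=10, C=40
  Priority 5, burst=9, C=49
Average turnaround = 150/5 = 30.0

30.0


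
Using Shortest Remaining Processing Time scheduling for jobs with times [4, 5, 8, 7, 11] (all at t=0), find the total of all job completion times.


Since all jobs arrive at t=0, SRPT equals SPT ordering.
SPT order: [4, 5, 7, 8, 11]
Completion times:
  Job 1: p=4, C=4
  Job 2: p=5, C=9
  Job 3: p=7, C=16
  Job 4: p=8, C=24
  Job 5: p=11, C=35
Total completion time = 4 + 9 + 16 + 24 + 35 = 88

88


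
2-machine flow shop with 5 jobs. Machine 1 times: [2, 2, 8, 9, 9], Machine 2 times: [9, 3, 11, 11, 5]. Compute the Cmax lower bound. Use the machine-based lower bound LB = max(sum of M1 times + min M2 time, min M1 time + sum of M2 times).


LB1 = sum(M1 times) + min(M2 times) = 30 + 3 = 33
LB2 = min(M1 times) + sum(M2 times) = 2 + 39 = 41
Lower bound = max(LB1, LB2) = max(33, 41) = 41

41


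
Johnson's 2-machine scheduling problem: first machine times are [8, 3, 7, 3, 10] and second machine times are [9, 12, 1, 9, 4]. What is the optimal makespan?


Apply Johnson's rule:
  Group 1 (a <= b): [(2, 3, 12), (4, 3, 9), (1, 8, 9)]
  Group 2 (a > b): [(5, 10, 4), (3, 7, 1)]
Optimal job order: [2, 4, 1, 5, 3]
Schedule:
  Job 2: M1 done at 3, M2 done at 15
  Job 4: M1 done at 6, M2 done at 24
  Job 1: M1 done at 14, M2 done at 33
  Job 5: M1 done at 24, M2 done at 37
  Job 3: M1 done at 31, M2 done at 38
Makespan = 38

38


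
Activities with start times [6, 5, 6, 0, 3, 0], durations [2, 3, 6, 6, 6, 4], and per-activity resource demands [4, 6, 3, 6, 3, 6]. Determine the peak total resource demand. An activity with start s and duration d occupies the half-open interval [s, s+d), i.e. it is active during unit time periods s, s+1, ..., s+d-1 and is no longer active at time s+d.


Each activity i is active on [start_i, start_i + duration_i).
Compute total resource usage per time slot:
  t=0: active resources = [6, 6], total = 12
  t=1: active resources = [6, 6], total = 12
  t=2: active resources = [6, 6], total = 12
  t=3: active resources = [6, 3, 6], total = 15
  t=4: active resources = [6, 3], total = 9
  t=5: active resources = [6, 6, 3], total = 15
  t=6: active resources = [4, 6, 3, 3], total = 16
  t=7: active resources = [4, 6, 3, 3], total = 16
  t=8: active resources = [3, 3], total = 6
  t=9: active resources = [3], total = 3
  t=10: active resources = [3], total = 3
  t=11: active resources = [3], total = 3
Peak resource demand = 16

16


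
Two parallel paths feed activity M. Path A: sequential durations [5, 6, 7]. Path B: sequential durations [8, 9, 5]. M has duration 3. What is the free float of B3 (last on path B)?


ES(B3) = sum of predecessors on chain B = 17
EF(B3) = ES + duration = 17 + 5 = 22
Successor of B3 is M. ES(M) = max(sum(A), sum(B)) = max(18, 22) = 22
Free float = ES(successor) - EF(current) = 22 - 22 = 0

0


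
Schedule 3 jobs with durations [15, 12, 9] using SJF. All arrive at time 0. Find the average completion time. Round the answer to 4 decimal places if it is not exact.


SJF order (ascending): [9, 12, 15]
Completion times:
  Job 1: burst=9, C=9
  Job 2: burst=12, C=21
  Job 3: burst=15, C=36
Average completion = 66/3 = 22.0

22.0
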